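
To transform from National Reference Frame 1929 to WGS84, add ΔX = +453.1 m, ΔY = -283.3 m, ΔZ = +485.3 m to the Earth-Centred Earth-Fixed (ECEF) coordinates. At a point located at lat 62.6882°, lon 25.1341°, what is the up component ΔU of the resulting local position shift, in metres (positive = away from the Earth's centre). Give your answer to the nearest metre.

ΔU = 564 m

The local up (radial) axis is (cos φ cos λ, cos φ sin λ, sin φ), giving ΔU = 188.213 − 55.211 + 431.200 = 564.20 m.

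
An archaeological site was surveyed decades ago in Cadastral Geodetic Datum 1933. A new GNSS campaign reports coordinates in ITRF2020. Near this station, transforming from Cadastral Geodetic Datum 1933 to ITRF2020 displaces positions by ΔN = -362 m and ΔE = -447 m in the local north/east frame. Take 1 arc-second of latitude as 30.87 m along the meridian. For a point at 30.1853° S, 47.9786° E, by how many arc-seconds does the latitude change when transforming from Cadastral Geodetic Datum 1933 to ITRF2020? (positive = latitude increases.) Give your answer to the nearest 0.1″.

1″ of latitude = 30.87 m, so Δφ = -362.0 / 30.87 = -11.727″.

Δφ = -11.7″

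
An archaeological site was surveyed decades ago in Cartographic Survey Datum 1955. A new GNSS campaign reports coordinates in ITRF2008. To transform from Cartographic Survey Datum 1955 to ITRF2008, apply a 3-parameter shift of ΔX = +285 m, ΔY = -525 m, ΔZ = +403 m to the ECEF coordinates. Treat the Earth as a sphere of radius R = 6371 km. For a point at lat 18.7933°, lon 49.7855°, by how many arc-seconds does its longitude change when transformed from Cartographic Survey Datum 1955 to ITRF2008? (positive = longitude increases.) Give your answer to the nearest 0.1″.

Δλ = -19.0″

sin φ = 0.322155, cos φ = 0.946687, sin λ = 0.763633, cos λ = 0.645651.
East component: ΔE = −sin λ·ΔX + cos λ·ΔY = −(0.763633)(285) + (0.645651)(-525) = -556.60 m.
1° of latitude spans πR/180 = 111195 m; at latitude φ, 1° of longitude spans that × cos φ = 105266.8 m, so Δλ = -556.60 / 105266.8 × 3600 = -19.035″.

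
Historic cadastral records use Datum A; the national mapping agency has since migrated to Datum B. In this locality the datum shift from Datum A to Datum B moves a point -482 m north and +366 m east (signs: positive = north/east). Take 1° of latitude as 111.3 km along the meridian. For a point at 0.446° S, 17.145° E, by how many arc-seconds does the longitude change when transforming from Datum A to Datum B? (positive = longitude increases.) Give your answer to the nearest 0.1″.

At latitude -0.446°, cos φ = 0.999970.
1° of longitude at this latitude = 111.3 × cos φ = 111.30 km, so Δλ = 366.0 / 111296.6 = 0.0032885° = 11.839″.

Δλ = 11.8″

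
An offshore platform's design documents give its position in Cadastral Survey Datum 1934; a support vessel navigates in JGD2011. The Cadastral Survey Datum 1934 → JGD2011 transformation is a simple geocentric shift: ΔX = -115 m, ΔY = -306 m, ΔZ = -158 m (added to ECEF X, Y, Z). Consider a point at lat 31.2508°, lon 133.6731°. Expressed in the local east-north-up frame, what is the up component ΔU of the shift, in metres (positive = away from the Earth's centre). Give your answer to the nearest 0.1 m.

ΔU = -203.3 m

At φ = 31.2508°, λ = 133.6731°: sin φ = 0.518785, cos φ = 0.854905, sin λ = 0.723291, cos λ = -0.690543.
ΔU = cos φ cos λ·ΔX + cos φ sin λ·ΔY + sin φ·ΔZ = (0.854905)(-0.690543)(-115) + (0.854905)(0.723291)(-306) + (0.518785)(-158) = -203.29 m.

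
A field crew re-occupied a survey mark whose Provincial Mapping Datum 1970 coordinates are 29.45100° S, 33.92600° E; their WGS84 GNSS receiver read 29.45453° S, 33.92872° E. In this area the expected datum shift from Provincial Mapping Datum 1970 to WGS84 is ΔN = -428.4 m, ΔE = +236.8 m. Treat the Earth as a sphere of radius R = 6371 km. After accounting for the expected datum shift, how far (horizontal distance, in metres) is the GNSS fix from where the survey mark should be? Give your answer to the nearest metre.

45 m

Observed coordinate differences: Δφ = -0.00353°, Δλ = +0.00272°.
Converting to metres (1° lat = 111195 m, cos φ = 0.870777): observed ΔN = -392.5 m, observed ΔE = 263.4 m.
Subtracting the expected shift leaves a residual of -392.5 − (-428.4) = 35.9 m north and 263.4 − (236.8) = 26.6 m east.
Residual distance = √(35.9² + 26.6²) = 44.6 m.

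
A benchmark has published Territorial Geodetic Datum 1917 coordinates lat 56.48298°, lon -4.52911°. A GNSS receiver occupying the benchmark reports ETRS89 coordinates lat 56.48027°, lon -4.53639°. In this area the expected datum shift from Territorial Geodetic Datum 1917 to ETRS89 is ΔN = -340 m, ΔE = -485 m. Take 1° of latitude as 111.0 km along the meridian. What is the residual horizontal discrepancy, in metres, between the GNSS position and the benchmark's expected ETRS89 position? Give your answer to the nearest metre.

Observed coordinate differences: Δφ = -0.00271°, Δλ = -0.00728°.
Converting to metres (1° lat = 111000 m, cos φ = 0.552185): observed ΔN = -300.8 m, observed ΔE = -446.2 m.
Subtracting the expected shift leaves a residual of -300.8 − (-340) = 39.2 m north and -446.2 − (-485) = 38.8 m east.
Residual distance = √(39.2² + 38.8²) = 55.1 m.

55 m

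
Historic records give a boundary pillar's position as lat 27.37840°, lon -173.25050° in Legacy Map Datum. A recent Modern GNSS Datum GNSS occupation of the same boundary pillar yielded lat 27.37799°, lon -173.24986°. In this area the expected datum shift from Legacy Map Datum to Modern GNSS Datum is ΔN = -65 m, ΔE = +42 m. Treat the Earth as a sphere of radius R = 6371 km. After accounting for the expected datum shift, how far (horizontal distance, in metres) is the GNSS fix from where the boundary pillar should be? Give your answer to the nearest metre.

Observed coordinate differences: Δφ = -0.00041°, Δλ = +0.00064°.
Converting to metres (1° lat = 111195 m, cos φ = 0.887989): observed ΔN = -45.6 m, observed ΔE = 63.2 m.
Subtracting the expected shift leaves a residual of -45.6 − (-65) = 19.4 m north and 63.2 − (42) = 21.2 m east.
Residual distance = √(19.4² + 21.2²) = 28.7 m.

29 m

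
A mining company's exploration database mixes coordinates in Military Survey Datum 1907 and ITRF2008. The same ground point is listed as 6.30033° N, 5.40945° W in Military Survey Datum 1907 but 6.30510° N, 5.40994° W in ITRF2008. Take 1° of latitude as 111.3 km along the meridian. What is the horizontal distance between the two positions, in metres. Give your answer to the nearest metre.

Δφ = 6.30510° − 6.30033° = +0.00477°; Δλ = -5.40994° − -5.40945° = -0.00049°.
ΔN = Δφ × 111300 = 530.9 m; ΔE = Δλ × 111300 × cos(6.30033°) = -0.00049 × 111300 × 0.993960 = -54.2 m.
Distance = √(ΔE² + ΔN²) = √((-54.2)² + 530.9²) = 533.7 m.

534 m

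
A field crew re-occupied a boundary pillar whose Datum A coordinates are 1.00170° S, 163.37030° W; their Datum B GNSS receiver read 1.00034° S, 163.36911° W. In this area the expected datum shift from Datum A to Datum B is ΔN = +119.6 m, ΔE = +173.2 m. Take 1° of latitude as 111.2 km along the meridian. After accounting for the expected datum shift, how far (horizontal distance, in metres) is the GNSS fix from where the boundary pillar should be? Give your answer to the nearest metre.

52 m

Observed coordinate differences: Δφ = +0.00136°, Δλ = +0.00119°.
Converting to metres (1° lat = 111200 m, cos φ = 0.999847): observed ΔN = 151.2 m, observed ΔE = 132.3 m.
Subtracting the expected shift leaves a residual of 151.2 − (119.6) = 31.6 m north and 132.3 − (173.2) = -40.9 m east.
Residual distance = √(31.6² + (-40.9)²) = 51.7 m.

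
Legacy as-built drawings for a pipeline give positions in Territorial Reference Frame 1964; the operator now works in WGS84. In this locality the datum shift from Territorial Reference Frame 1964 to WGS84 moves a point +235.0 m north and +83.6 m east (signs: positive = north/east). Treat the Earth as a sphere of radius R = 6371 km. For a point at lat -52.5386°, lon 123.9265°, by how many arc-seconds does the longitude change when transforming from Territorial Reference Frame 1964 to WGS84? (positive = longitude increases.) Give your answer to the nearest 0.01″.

At latitude -52.5386°, cos φ = 0.608227.
One radian of longitude at latitude φ spans R cos φ, so Δλ = ΔE / (R cos φ) = 83.6 / (6371000 × 0.608227) = 2.1574e-05 rad = 4.450″.

Δλ = 4.45″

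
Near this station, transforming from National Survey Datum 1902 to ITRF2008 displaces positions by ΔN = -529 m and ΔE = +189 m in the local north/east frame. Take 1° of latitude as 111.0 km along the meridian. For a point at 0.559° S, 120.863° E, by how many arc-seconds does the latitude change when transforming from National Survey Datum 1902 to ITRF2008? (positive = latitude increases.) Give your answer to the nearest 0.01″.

1° of latitude = 111.0 km, so Δφ = -529.0 / 111000 = -0.0047658° = -17.157″.

Δφ = -17.16″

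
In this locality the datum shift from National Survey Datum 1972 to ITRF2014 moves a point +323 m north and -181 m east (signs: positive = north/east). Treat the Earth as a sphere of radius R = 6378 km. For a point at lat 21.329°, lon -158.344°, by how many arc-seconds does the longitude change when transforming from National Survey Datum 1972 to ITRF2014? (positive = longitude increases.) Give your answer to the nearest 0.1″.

At latitude 21.329°, cos φ = 0.931507.
One radian of longitude at latitude φ spans R cos φ, so Δλ = ΔE / (R cos φ) = -181.0 / (6378000 × 0.931507) = -3.0465e-05 rad = -6.284″.

Δλ = -6.3″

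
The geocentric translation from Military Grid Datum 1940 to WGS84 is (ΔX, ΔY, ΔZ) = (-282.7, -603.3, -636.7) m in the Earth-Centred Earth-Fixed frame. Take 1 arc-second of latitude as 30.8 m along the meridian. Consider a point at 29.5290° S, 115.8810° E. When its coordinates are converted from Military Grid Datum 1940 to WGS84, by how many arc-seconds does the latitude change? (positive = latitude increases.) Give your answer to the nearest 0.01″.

sin φ = -0.492864, cos φ = 0.870106, sin λ = 0.899703, cos λ = -0.436503.
North component: ΔN = −sin φ cos λ·ΔX − sin φ sin λ·ΔY + cos φ·ΔZ = −(-0.492864)(-0.436503)(-282.7) − (-0.492864)(0.899703)(-603.3) + (0.870106)(-636.7) = -760.70 m.
1° of latitude spans 3600 × 30.80 = 110880 m, so Δφ = -760.70 / 110880 × 3600 = -24.698″.

Δφ = -24.70″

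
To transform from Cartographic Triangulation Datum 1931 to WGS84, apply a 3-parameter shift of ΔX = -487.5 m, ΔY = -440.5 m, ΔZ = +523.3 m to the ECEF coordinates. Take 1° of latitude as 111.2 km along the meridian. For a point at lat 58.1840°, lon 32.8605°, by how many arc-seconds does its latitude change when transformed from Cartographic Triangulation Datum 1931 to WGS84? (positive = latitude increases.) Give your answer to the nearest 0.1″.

Δφ = 26.8″

sin φ = 0.849746, cos φ = 0.527193, sin λ = 0.542595, cos λ = 0.839994.
North component: ΔN = −sin φ cos λ·ΔX − sin φ sin λ·ΔY + cos φ·ΔZ = −(0.849746)(0.839994)(-487.5) − (0.849746)(0.542595)(-440.5) + (0.527193)(523.3) = 826.95 m.
1° of latitude spans 111200 m, so Δφ = 826.95 / 111200 × 3600 = 26.772″.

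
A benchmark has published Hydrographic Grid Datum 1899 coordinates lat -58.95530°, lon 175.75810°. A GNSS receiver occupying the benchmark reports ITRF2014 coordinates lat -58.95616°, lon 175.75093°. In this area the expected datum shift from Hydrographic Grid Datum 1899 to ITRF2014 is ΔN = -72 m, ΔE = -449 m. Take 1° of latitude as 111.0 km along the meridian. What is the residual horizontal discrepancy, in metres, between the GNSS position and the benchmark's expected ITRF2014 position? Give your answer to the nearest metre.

45 m

Observed coordinate differences: Δφ = -0.00086°, Δλ = -0.00717°.
Converting to metres (1° lat = 111000 m, cos φ = 0.515707): observed ΔN = -95.5 m, observed ΔE = -410.4 m.
Subtracting the expected shift leaves a residual of -95.5 − (-72) = -23.5 m north and -410.4 − (-449) = 38.6 m east.
Residual distance = √((-23.5)² + 38.6²) = 45.1 m.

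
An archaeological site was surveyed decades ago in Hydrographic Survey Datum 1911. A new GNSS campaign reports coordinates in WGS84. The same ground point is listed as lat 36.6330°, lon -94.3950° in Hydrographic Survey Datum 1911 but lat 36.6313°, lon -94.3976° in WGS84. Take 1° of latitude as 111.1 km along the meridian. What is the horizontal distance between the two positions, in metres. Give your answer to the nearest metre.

299 m

Δφ = 36.6313° − 36.6330° = -0.0017°; Δλ = -94.3976° − -94.3950° = -0.0026°.
ΔN = Δφ × 111100 = -188.9 m; ΔE = Δλ × 111100 × cos(36.6330°) = -0.0026 × 111100 × 0.802474 = -231.8 m.
Distance = √(ΔE² + ΔN²) = √((-231.8)² + (-188.9)²) = 299.0 m.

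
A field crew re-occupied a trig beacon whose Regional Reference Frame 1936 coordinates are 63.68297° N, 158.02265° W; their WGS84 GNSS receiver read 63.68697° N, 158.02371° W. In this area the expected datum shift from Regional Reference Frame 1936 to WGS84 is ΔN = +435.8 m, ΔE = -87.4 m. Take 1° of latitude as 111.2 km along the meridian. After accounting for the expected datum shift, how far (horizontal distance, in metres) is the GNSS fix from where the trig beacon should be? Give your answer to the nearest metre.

36 m

Observed coordinate differences: Δφ = +0.00400°, Δλ = -0.00106°.
Converting to metres (1° lat = 111200 m, cos φ = 0.443338): observed ΔN = 444.8 m, observed ΔE = -52.3 m.
Subtracting the expected shift leaves a residual of 444.8 − (435.8) = 9.0 m north and -52.3 − (-87.4) = 35.1 m east.
Residual distance = √(9.0² + 35.1²) = 36.3 m.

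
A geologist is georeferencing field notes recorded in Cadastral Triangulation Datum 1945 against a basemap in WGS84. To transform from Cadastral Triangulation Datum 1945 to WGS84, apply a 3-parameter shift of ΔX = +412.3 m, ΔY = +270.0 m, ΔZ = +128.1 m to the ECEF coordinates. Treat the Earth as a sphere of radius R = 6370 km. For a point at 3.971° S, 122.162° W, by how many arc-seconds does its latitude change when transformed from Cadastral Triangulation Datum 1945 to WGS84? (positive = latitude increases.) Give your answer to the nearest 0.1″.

sin φ = -0.069252, cos φ = 0.997599, sin λ = -0.846546, cos λ = -0.532315.
North component: ΔN = −sin φ cos λ·ΔX − sin φ sin λ·ΔY + cos φ·ΔZ = −(-0.069252)(-0.532315)(412.3) − (-0.069252)(-0.846546)(270.0) + (0.997599)(128.1) = 96.76 m.
1° of latitude spans πR/180 = 111177 m, so Δφ = 96.76 / 111177 × 3600 = 3.133″.

Δφ = 3.1″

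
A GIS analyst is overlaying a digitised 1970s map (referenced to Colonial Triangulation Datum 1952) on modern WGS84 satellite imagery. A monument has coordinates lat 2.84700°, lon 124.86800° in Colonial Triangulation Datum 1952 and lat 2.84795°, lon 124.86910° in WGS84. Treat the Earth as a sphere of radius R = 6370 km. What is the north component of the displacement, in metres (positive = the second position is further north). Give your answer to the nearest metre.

ΔN = 106 m

Δφ = 2.84795° − 2.84700° = +0.00095°; Δλ = 124.86910° − 124.86800° = +0.00110°.
1° along a meridian = πR/180 = 111177 m.
ΔN = Δφ × 111177 = 105.6 m; ΔE = Δλ × 111177 × cos(2.84700°) = +0.00110 × 111177 × 0.998766 = 122.1 m.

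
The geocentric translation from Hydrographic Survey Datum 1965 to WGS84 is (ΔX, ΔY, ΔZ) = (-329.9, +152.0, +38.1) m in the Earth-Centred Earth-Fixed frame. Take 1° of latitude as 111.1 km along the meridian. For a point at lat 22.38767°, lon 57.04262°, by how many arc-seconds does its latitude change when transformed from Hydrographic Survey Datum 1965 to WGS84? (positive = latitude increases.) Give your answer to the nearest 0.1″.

Δφ = 1.8″

sin φ = 0.380871, cos φ = 0.924628, sin λ = 0.839075, cos λ = 0.544015.
North component: ΔN = −sin φ cos λ·ΔX − sin φ sin λ·ΔY + cos φ·ΔZ = −(0.380871)(0.544015)(-329.9) − (0.380871)(0.839075)(152.0) + (0.924628)(38.1) = 55.01 m.
1° of latitude spans 111100 m, so Δφ = 55.01 / 111100 × 3600 = 1.782″.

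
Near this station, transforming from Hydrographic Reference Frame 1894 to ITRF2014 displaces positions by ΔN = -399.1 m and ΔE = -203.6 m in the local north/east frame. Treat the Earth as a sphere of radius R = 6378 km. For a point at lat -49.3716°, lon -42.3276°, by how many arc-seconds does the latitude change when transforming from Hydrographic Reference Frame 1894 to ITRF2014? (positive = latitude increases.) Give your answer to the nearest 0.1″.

On a sphere of radius R, 1 rad of latitude = R, so Δφ = ΔN / R = -399.1 / 6378000 = -6.2574e-05 rad = -12.907″.

Δφ = -12.9″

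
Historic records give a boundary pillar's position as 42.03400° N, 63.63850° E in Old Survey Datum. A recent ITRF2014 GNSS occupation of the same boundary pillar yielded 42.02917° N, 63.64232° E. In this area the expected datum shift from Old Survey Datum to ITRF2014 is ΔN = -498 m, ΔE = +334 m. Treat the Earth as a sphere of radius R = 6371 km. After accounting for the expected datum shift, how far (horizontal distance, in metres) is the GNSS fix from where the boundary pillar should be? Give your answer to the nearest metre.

Observed coordinate differences: Δφ = -0.00483°, Δλ = +0.00382°.
Converting to metres (1° lat = 111195 m, cos φ = 0.742748): observed ΔN = -537.1 m, observed ΔE = 315.5 m.
Subtracting the expected shift leaves a residual of -537.1 − (-498) = -39.1 m north and 315.5 − (334) = -18.5 m east.
Residual distance = √((-39.1)² + (-18.5)²) = 43.2 m.

43 m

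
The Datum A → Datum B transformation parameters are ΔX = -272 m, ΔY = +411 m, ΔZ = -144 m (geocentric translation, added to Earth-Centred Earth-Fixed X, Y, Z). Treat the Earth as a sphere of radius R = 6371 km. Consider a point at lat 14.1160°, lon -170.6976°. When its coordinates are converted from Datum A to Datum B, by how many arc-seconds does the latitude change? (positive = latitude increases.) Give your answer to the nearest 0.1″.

Δφ = -6.1″

sin φ = 0.243886, cos φ = 0.969804, sin λ = -0.161645, cos λ = -0.986849.
North component: ΔN = −sin φ cos λ·ΔX − sin φ sin λ·ΔY + cos φ·ΔZ = −(0.243886)(-0.986849)(-272) − (0.243886)(-0.161645)(411) + (0.969804)(-144) = -188.91 m.
1° of latitude spans πR/180 = 111195 m, so Δφ = -188.91 / 111195 × 3600 = -6.116″.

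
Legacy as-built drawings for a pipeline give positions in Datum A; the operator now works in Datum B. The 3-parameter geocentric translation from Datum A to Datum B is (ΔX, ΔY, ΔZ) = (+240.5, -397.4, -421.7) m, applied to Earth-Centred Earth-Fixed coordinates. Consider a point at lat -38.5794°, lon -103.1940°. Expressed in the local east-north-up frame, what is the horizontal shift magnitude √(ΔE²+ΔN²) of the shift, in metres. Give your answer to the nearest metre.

At φ = -38.5794°, λ = -103.1940°: sin φ = -0.623599, cos φ = 0.781745, sin λ = -0.973603, cos λ = -0.228249.
ΔE = −sin λ·ΔX + cos λ·ΔY = −(-0.973603)·(240.5) + (-0.228249)·(-397.4) = 324.86 m.
ΔN = −sin φ cos λ·ΔX − sin φ sin λ·ΔY + cos φ·ΔZ = −(-0.623599)(-0.228249)(240.5) − (-0.623599)(-0.973603)(-397.4) + (0.781745)(-421.7) = -122.62 m.
Horizontal magnitude = √(ΔE² + ΔN²) = √(324.86² + (-122.62)²) = 347.23 m.

347 m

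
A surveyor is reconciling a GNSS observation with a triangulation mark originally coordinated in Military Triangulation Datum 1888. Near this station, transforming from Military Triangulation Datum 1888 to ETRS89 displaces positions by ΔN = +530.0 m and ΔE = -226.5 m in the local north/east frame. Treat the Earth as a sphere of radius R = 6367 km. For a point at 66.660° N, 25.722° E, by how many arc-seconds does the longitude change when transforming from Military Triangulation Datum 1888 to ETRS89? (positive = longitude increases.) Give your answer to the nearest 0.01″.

Δλ = -18.52″

At latitude 66.660°, cos φ = 0.396187.
One radian of longitude at latitude φ spans R cos φ, so Δλ = ΔE / (R cos φ) = -226.5 / (6367000 × 0.396187) = -8.9791e-05 rad = -18.521″.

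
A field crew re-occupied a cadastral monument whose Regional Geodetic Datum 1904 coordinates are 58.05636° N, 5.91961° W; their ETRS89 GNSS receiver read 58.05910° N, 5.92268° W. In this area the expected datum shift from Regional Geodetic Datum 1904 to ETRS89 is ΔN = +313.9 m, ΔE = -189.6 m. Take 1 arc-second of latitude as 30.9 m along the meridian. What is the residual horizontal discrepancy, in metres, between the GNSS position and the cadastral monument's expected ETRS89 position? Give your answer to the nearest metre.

13 m

Observed coordinate differences: Δφ = +0.00274°, Δλ = -0.00307°.
Converting to metres (1° lat = 111240 m, cos φ = 0.529085): observed ΔN = 304.8 m, observed ΔE = -180.7 m.
Subtracting the expected shift leaves a residual of 304.8 − (313.9) = -9.1 m north and -180.7 − (-189.6) = 8.9 m east.
Residual distance = √((-9.1)² + 8.9²) = 12.7 m.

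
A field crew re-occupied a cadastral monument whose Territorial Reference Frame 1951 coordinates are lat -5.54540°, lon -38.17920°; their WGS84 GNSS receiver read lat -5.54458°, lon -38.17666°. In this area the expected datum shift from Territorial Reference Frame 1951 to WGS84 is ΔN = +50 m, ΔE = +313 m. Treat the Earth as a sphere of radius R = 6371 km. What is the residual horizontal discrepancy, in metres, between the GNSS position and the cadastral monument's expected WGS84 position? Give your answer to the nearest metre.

Observed coordinate differences: Δφ = +0.00082°, Δλ = +0.00254°.
Converting to metres (1° lat = 111195 m, cos φ = 0.995320): observed ΔN = 91.2 m, observed ΔE = 281.1 m.
Subtracting the expected shift leaves a residual of 91.2 − (50) = 41.2 m north and 281.1 − (313) = -31.9 m east.
Residual distance = √(41.2² + (-31.9)²) = 52.1 m.

52 m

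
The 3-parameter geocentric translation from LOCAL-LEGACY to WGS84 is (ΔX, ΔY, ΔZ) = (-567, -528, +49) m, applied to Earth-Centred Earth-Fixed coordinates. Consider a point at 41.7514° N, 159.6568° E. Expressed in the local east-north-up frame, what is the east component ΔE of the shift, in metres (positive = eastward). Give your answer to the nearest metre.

ΔE = 692 m

The local east axis at (φ, λ) is (−sin λ, cos λ, 0), so ΔE = −sin(159.6568°)·(-567) + cos(159.6568°)·(-528) = 692.18 m.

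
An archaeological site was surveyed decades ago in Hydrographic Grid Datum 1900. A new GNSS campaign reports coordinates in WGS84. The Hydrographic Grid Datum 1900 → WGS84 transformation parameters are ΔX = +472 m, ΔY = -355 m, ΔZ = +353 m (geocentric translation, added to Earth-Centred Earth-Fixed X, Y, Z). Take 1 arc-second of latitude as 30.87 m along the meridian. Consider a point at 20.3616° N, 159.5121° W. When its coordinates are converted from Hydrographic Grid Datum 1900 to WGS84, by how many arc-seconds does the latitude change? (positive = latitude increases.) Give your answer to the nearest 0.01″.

Δφ = 14.30″

sin φ = 0.347944, cos φ = 0.937515, sin λ = -0.350010, cos λ = -0.936746.
North component: ΔN = −sin φ cos λ·ΔX − sin φ sin λ·ΔY + cos φ·ΔZ = −(0.347944)(-0.936746)(472) − (0.347944)(-0.350010)(-355) + (0.937515)(353) = 441.55 m.
1° of latitude spans 3600 × 30.87 = 111132 m, so Δφ = 441.55 / 111132 × 3600 = 14.304″.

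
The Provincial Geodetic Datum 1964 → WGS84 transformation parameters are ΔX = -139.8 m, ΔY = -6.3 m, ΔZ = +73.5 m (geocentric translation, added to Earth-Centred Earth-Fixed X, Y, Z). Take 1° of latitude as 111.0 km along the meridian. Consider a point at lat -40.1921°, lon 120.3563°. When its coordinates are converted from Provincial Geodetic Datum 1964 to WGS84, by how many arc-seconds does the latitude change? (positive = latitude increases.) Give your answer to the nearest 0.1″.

Δφ = 3.2″

sin φ = -0.645352, cos φ = 0.763885, sin λ = 0.862899, cos λ = -0.505376.
North component: ΔN = −sin φ cos λ·ΔX − sin φ sin λ·ΔY + cos φ·ΔZ = −(-0.645352)(-0.505376)(-139.8) − (-0.645352)(0.862899)(-6.3) + (0.763885)(73.5) = 98.23 m.
1° of latitude spans 111000 m, so Δφ = 98.23 / 111000 × 3600 = 3.186″.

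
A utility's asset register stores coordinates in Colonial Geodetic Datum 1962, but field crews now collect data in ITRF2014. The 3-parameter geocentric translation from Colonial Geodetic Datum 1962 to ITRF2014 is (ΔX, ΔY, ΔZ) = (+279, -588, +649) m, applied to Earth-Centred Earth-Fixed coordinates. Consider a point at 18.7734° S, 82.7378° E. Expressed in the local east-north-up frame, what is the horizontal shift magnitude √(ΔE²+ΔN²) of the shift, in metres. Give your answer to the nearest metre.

561 m

At φ = -18.7734°, λ = 82.7378°: sin φ = -0.321826, cos φ = 0.946799, sin λ = 0.991978, cos λ = 0.126410.
ΔE = −sin λ·ΔX + cos λ·ΔY = −(0.991978)·(279) + (0.126410)·(-588) = -351.09 m.
ΔN = −sin φ cos λ·ΔX − sin φ sin λ·ΔY + cos φ·ΔZ = −(-0.321826)(0.126410)(279) − (-0.321826)(0.991978)(-588) + (0.946799)(649) = 438.11 m.
Horizontal magnitude = √(ΔE² + ΔN²) = √((-351.09)² + 438.11²) = 561.43 m.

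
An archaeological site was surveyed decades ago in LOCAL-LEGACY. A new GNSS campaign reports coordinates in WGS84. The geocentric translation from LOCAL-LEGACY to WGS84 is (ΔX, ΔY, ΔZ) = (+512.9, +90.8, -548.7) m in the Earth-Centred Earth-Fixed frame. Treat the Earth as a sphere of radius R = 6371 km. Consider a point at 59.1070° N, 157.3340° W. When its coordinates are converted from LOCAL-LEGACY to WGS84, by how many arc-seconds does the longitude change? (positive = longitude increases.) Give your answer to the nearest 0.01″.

sin φ = 0.858128, cos φ = 0.513436, sin λ = -0.385359, cos λ = -0.922767.
East component: ΔE = −sin λ·ΔX + cos λ·ΔY = −(-0.385359)(512.9) + (-0.922767)(90.8) = 113.86 m.
1° of latitude spans πR/180 = 111195 m; at latitude φ, 1° of longitude spans that × cos φ = 57091.5 m, so Δλ = 113.86 / 57091.5 × 3600 = 7.180″.

Δλ = 7.18″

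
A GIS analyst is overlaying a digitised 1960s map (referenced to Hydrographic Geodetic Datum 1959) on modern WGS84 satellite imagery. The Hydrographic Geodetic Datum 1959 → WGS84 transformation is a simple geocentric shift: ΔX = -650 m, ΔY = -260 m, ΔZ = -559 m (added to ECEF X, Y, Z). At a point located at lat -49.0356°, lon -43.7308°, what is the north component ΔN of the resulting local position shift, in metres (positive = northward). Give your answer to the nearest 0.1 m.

The local north axis is (−sin φ cos λ, −sin φ sin λ, cos φ), giving ΔN = -354.669 + 135.718 − 366.475 = -585.43 m.

ΔN = -585.4 m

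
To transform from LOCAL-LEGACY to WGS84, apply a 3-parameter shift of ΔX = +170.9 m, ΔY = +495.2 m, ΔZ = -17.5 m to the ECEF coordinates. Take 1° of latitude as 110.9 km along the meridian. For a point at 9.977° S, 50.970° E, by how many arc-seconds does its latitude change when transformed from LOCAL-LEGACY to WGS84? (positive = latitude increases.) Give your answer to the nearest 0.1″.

Δφ = 2.2″

sin φ = -0.173253, cos φ = 0.984877, sin λ = 0.776816, cos λ = 0.629727.
North component: ΔN = −sin φ cos λ·ΔX − sin φ sin λ·ΔY + cos φ·ΔZ = −(-0.173253)(0.629727)(170.9) − (-0.173253)(0.776816)(495.2) + (0.984877)(-17.5) = 68.06 m.
1° of latitude spans 110900 m, so Δφ = 68.06 / 110900 × 3600 = 2.209″.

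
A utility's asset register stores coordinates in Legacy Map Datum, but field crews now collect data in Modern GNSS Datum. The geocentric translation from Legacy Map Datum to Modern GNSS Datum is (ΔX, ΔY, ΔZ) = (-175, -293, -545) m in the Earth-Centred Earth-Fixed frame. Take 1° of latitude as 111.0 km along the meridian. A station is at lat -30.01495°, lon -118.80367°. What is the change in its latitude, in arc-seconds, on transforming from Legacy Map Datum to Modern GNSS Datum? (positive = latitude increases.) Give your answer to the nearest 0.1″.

sin φ = -0.500226, cos φ = 0.865895, sin λ = -0.876276, cos λ = -0.481810.
North component: ΔN = −sin φ cos λ·ΔX − sin φ sin λ·ΔY + cos φ·ΔZ = −(-0.500226)(-0.481810)(-175) − (-0.500226)(-0.876276)(-293) + (0.865895)(-545) = -301.30 m.
1° of latitude spans 111000 m, so Δφ = -301.30 / 111000 × 3600 = -9.772″.

Δφ = -9.8″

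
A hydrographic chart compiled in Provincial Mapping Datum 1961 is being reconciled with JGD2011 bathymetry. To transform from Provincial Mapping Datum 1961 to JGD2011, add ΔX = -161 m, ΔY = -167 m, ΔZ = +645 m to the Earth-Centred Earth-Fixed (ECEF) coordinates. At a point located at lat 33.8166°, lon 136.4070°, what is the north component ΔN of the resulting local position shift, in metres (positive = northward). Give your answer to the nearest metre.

At φ = 33.8166°, λ = 136.4070°: sin φ = 0.556536, cos φ = 0.830823, sin λ = 0.689531, cos λ = -0.724256.
ΔN = −sin φ cos λ·ΔX − sin φ sin λ·ΔY + cos φ·ΔZ = −(0.556536)(-0.724256)(-161) − (0.556536)(0.689531)(-167) + (0.830823)(645) = 535.07 m.

ΔN = 535 m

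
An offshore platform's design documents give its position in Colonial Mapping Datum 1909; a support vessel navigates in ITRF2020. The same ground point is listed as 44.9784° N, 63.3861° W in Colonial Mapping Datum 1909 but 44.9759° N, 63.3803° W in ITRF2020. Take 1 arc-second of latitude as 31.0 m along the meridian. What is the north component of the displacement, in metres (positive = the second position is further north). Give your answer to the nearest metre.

Δφ = 44.9759° − 44.9784° = -0.0025°; Δλ = -63.3803° − -63.3861° = +0.0058°.
1° of latitude = 3600 × 31.00 = 111600 m.
ΔN = Δφ × 111600 = -279.0 m; ΔE = Δλ × 111600 × cos(44.9784°) = +0.0058 × 111600 × 0.707373 = 457.9 m.

ΔN = -279 m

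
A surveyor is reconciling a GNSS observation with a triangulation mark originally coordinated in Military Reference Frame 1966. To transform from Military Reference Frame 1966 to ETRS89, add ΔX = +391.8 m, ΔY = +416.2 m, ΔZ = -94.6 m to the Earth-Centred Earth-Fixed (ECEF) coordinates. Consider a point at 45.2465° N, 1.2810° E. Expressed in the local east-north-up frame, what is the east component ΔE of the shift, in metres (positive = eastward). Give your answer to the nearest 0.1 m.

At φ = 45.2465°, λ = 1.2810°: sin φ = 0.710142, cos φ = 0.704058, sin λ = 0.022356, cos λ = 0.999750.
ΔE = −sin λ·ΔX + cos λ·ΔY = −(0.022356)·(391.8) + (0.999750)·(416.2) = 407.34 m.

ΔE = 407.3 m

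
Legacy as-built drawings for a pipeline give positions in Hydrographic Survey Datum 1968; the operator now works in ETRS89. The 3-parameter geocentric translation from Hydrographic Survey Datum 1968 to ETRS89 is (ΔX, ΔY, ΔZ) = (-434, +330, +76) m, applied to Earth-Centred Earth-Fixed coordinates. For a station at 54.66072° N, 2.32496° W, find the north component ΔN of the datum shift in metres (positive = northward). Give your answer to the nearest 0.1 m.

ΔN = 408.6 m

The local north axis is (−sin φ cos λ, −sin φ sin λ, cos φ), giving ΔN = 353.740 + 10.920 + 43.960 = 408.62 m.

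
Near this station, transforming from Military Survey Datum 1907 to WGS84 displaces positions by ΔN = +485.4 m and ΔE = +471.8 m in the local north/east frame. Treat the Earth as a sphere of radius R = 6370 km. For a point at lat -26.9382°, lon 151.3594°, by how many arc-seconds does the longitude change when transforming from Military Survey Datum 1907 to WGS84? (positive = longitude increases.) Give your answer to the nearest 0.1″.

At latitude -26.9382°, cos φ = 0.891496.
One radian of longitude at latitude φ spans R cos φ, so Δλ = ΔE / (R cos φ) = 471.8 / (6370000 × 0.891496) = 8.3081e-05 rad = 17.137″.

Δλ = 17.1″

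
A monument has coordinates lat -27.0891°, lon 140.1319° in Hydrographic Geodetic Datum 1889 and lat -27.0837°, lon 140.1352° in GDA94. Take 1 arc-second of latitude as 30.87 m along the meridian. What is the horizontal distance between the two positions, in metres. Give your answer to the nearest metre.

Δφ = -27.0837° − -27.0891° = +0.0054°; Δλ = 140.1352° − 140.1319° = +0.0033°.
1° of latitude = 3600 × 30.87 = 111132 m.
ΔN = Δφ × 111132 = 600.1 m; ΔE = Δλ × 111132 × cos(-27.0891°) = +0.0033 × 111132 × 0.890299 = 326.5 m.
Distance = √(ΔE² + ΔN²) = √(326.5² + 600.1²) = 683.2 m.

683 m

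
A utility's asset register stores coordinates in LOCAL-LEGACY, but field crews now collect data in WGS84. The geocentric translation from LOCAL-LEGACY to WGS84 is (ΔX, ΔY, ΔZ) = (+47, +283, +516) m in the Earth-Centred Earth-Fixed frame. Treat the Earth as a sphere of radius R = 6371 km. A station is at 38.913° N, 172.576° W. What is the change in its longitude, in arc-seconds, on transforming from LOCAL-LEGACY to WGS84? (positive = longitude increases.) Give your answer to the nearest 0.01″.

sin φ = 0.628140, cos φ = 0.778101, sin λ = -0.129211, cos λ = -0.991617.
East component: ΔE = −sin λ·ΔX + cos λ·ΔY = −(-0.129211)(47) + (-0.991617)(283) = -274.55 m.
1° of latitude spans πR/180 = 111195 m; at latitude φ, 1° of longitude spans that × cos φ = 86520.8 m, so Δλ = -274.55 / 86520.8 × 3600 = -11.424″.

Δλ = -11.42″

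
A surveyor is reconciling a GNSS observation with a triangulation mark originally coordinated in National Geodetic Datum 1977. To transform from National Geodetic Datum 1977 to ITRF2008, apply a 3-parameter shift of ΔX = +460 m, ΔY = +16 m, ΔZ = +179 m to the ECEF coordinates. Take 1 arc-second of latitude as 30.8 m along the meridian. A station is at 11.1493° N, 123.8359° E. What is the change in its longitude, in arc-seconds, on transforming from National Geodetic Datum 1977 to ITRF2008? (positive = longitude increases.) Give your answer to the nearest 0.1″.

sin φ = 0.193366, cos φ = 0.981127, sin λ = 0.830636, cos λ = -0.556816.
East component: ΔE = −sin λ·ΔX + cos λ·ΔY = −(0.830636)(460) + (-0.556816)(16) = -391.00 m.
1° of latitude spans 3600 × 30.80 = 110880 m; at latitude φ, 1° of longitude spans that × cos φ = 108787.3 m, so Δλ = -391.00 / 108787.3 × 3600 = -12.939″.

Δλ = -12.9″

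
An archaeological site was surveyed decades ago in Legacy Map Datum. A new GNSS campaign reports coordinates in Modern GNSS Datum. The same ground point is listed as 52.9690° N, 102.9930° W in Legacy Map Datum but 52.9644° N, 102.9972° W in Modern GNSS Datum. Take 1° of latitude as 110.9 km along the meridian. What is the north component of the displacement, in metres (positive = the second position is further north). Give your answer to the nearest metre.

Δφ = 52.9644° − 52.9690° = -0.0046°; Δλ = -102.9972° − -102.9930° = -0.0042°.
ΔN = Δφ × 110900 = -510.1 m; ΔE = Δλ × 110900 × cos(52.9690°) = -0.0042 × 110900 × 0.602247 = -280.5 m.

ΔN = -510 m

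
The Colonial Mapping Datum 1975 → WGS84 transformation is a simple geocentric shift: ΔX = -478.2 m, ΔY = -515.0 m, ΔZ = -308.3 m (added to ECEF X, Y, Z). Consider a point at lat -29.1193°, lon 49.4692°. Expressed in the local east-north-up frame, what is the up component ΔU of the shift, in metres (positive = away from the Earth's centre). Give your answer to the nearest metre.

The local up (radial) axis is (cos φ cos λ, cos φ sin λ, sin φ), giving ΔU = -271.484 − 341.956 + 150.028 = -463.41 m.

ΔU = -463 m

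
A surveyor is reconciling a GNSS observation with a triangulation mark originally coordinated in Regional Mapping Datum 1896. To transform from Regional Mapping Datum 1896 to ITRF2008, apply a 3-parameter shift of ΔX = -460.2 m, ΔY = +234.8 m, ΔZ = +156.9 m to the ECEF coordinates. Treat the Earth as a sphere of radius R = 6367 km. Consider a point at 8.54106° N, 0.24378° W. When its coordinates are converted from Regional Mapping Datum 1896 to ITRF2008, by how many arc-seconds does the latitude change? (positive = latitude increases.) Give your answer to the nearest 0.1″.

Δφ = 7.2″

sin φ = 0.148518, cos φ = 0.988910, sin λ = -0.004255, cos λ = 0.999991.
North component: ΔN = −sin φ cos λ·ΔX − sin φ sin λ·ΔY + cos φ·ΔZ = −(0.148518)(0.999991)(-460.2) − (0.148518)(-0.004255)(234.8) + (0.988910)(156.9) = 223.66 m.
1° of latitude spans πR/180 = 111125 m, so Δφ = 223.66 / 111125 × 3600 = 7.246″.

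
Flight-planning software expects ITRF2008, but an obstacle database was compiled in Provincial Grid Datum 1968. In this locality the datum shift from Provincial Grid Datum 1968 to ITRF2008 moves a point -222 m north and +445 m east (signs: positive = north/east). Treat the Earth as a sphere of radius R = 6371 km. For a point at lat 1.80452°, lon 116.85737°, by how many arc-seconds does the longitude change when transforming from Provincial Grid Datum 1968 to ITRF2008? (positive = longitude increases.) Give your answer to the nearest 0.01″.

At latitude 1.80452°, cos φ = 0.999504.
One radian of longitude at latitude φ spans R cos φ, so Δλ = ΔE / (R cos φ) = 445.0 / (6371000 × 0.999504) = 6.9882e-05 rad = 14.414″.

Δλ = 14.41″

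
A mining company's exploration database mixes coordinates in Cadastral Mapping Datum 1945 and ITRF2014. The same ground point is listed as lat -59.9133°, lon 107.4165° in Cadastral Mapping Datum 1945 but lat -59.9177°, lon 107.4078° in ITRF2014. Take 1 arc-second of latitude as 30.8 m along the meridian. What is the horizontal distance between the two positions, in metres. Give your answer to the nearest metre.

Δφ = -59.9177° − -59.9133° = -0.0044°; Δλ = 107.4078° − 107.4165° = -0.0087°.
1° of latitude = 3600 × 30.80 = 110880 m.
ΔN = Δφ × 110880 = -487.9 m; ΔE = Δλ × 110880 × cos(-59.9133°) = -0.0087 × 110880 × 0.501310 = -483.6 m.
Distance = √(ΔE² + ΔN²) = √((-483.6)² + (-487.9)²) = 686.9 m.

687 m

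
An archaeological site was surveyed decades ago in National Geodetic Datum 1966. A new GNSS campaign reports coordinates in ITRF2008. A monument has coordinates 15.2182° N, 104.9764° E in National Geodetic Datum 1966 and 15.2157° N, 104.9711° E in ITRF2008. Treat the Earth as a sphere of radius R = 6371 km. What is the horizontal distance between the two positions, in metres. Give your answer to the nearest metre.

633 m

Δφ = 15.2157° − 15.2182° = -0.0025°; Δλ = 104.9711° − 104.9764° = -0.0053°.
1° along a meridian = πR/180 = 111195 m.
ΔN = Δφ × 111195 = -278.0 m; ΔE = Δλ × 111195 × cos(15.2182°) = -0.0053 × 111195 × 0.964933 = -568.7 m.
Distance = √(ΔE² + ΔN²) = √((-568.7)² + (-278.0)²) = 633.0 m.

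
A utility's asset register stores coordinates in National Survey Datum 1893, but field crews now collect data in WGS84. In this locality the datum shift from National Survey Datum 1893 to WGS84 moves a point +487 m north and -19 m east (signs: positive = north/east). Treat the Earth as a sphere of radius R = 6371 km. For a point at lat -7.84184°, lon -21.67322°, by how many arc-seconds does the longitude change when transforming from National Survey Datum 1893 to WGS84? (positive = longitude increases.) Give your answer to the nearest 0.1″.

Δλ = -0.6″

At latitude -7.84184°, cos φ = 0.990648.
One radian of longitude at latitude φ spans R cos φ, so Δλ = ΔE / (R cos φ) = -19.0 / (6371000 × 0.990648) = -3.0104e-06 rad = -0.621″.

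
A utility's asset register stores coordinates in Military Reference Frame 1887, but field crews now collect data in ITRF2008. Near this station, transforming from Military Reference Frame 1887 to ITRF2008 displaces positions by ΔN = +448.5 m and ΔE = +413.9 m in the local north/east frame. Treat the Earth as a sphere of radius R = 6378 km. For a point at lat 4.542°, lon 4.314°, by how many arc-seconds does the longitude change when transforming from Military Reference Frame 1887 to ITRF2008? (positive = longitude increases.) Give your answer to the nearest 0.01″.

At latitude 4.542°, cos φ = 0.996860.
One radian of longitude at latitude φ spans R cos φ, so Δλ = ΔE / (R cos φ) = 413.9 / (6378000 × 0.996860) = 6.5099e-05 rad = 13.428″.

Δλ = 13.43″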